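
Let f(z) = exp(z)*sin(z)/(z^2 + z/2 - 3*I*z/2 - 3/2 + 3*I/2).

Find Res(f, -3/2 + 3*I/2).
Write f(z) = P(z)/Q(z) with P(z) = exp(z)*sin(z) and Q(z) = z^2 + z/2 - 3*I*z/2 - 3/2 + 3*I/2.
The denominator factors as Q(z) = (z - 1)*(z + 3/2 - 3*I/2), so z = -3/2 + 3*I/2 is a simple zero of Q and P is analytic there; z = -3/2 + 3*I/2 is therefore a simple pole and
  Res(f, z₀) = P(z₀)/Q'(z₀).

Q'(z) = 2*z + 1/2 - 3*I/2, so Q'(-3/2 + 3*I/2) = -5/2 + 3*I/2.
P(-3/2 + 3*I/2) = -exp(-3/2 + 3*I/2)*sin(3/2 - 3*I/2).

Res(f, -3/2 + 3*I/2) = (-exp(-3/2 + 3*I/2)*sin(3/2 - 3*I/2))/(-5/2 + 3*I/2) = (5/17 + 3*I/17)*exp(-3/2 + 3*I/2)*sin(3/2 - 3*I/2)

Final answer: (5/17 + 3*I/17)*exp(-3/2 + 3*I/2)*sin(3/2 - 3*I/2)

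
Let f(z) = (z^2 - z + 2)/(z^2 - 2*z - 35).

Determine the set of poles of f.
{-5, 7}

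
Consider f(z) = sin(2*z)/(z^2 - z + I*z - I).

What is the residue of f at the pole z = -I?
Write f(z) = P(z)/Q(z) with P(z) = sin(2*z) and Q(z) = z^2 - z + I*z - I.
The denominator factors as Q(z) = (z + I)*(z - 1), so z = -I is a simple zero of Q and P is analytic there; z = -I is therefore a simple pole and
  Res(f, z₀) = P(z₀)/Q'(z₀).

Q'(z) = 2*z - 1 + I, so Q'(-I) = -1 - I.
P(-I) = -I*sinh(2).

Res(f, -I) = (-I*sinh(2))/(-1 - I) = (1/2 + I/2)*sinh(2)

Final answer: (1/2 + I/2)*sinh(2)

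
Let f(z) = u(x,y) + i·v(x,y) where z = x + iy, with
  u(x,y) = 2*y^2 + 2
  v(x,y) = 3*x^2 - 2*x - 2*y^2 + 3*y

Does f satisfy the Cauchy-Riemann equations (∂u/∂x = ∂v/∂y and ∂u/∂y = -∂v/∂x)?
∂u/∂x = 0
∂v/∂y = 3 - 4*y
∂u/∂y = 4*y
∂v/∂x = 6*x - 2
∂u/∂x ≠ ∂v/∂y and ∂u/∂y ≠ -∂v/∂x; the Cauchy-Riemann equations are not satisfied, so f is not analytic.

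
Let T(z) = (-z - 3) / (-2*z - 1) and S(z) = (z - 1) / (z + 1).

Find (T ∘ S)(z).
(T ∘ S)(z) = T(S(z)) = ((-1)*S(z) + (-3))/((-2)*S(z) + (-1)). Multiply numerator and denominator by z + 1:
  numerator:   (-1)*(z - 1) + (-3)*(z + 1) = -4*z - 2
  denominator: (-2)*(z - 1) + (-1)*(z + 1) = -3*z + 1
(T ∘ S)(z) = (-4*z - 2)/(-3*z + 1) = (4*z + 2)/(3*z - 1)

Final answer: (4*z + 2)/(3*z - 1)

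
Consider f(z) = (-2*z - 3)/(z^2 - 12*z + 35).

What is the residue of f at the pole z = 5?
13/2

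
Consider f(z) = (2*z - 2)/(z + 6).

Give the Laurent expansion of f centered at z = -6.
Put w = z - (-6), i.e. z = w - 6. The denominator is w, so it suffices to rewrite the numerator in powers of w.

P(z) = 2*z - 2
P(w - 6) = -14 + 2*w

Dividing each term by w:
  f = -14/w + 2

Substituting back w = z + 6:
  f(z) = -14/(z + 6) + 2

The series is finite because the numerator is a polynomial; the negative powers form the principal part, and the coefficient of 1/(z + 6) gives Res(f, -6) = -14.

Final answer: -14/(z + 6) + 2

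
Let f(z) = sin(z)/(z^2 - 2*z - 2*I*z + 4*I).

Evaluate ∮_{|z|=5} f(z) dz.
pi*(-1/2 + I/2)*sin(2) + pi*(1/2 + I/2)*sinh(2)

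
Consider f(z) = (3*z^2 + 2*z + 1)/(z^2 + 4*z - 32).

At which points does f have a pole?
The singularities of f are the zeros of the denominator. Factoring,
  z^2 + 4*z - 32 = (z + 8)*(z - 4)
so the candidates are z = -8, z = 4.

Check the numerator P(z) = 3*z^2 + 2*z + 1 at each one:
  P(-8) = 177 ≠ 0, so z = -8 is a (simple) pole.
  P(4) = 57 ≠ 0, so z = 4 is a (simple) pole.

Poles of f: {-8, 4}

Final answer: {-8, 4}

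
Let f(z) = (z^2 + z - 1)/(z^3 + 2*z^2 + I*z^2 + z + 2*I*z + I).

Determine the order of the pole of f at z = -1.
Factor the denominator:
  z^3 + 2*z^2 + I*z^2 + z + 2*I*z + I = (z + 1)^2*(z + I)

The numerator P(z) = z^2 + z - 1 has P(-1) = -1 ≠ 0, so no factor of (z + 1) cancels.
Near z = -1 we can therefore write f(z) = g(z)/(z + 1)^2 with g analytic at -1 and g(-1) ≠ 0 (g is the numerator divided by the remaining denominator factors).

Hence z = -1 is a pole of order 2.

Final answer: 2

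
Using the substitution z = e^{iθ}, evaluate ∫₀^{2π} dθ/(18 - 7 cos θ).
Call the integral J. The integrand is 2π-periodic and we integrate over a full period, so shifting θ does not change the value (θ → θ + π flips the sign of the trig term). Hence
  J = ∫₀^{2π} dθ/(18 + 7 cos θ).
Put z = e^{iθ}: then cos θ = (z + 1/z)/2, dθ = dz/(iz), and z runs once counterclockwise around |z| = 1:
  J = ∮_{|z|=1} 1/(18 + 7*(z + 1/z)/2) · dz/(iz) = (2/i) ∮_{|z|=1} dz/(7*z^2 + 36*z + 7).
The roots of 7*z^2 + 36*z + 7 are z = (-18 ± sqrt(18^2 - 7^2))/7, with sqrt(275) = 5*sqrt(11); their product is 1, so only z₊ = -18/7 + 5*sqrt(11)/7 lies inside the unit circle (z₋ = -18/7 - 5*sqrt(11)/7 lies outside).
z₊ is a simple zero of q(z) = 7*z^2 + 36*z + 7, so Res(1/q, z₊) = 1/q'(z₊) with q'(z) = 14*z + 36; and q'(z₊) = 7*(z₊ - z₋) = 10*sqrt(11).
Therefore J = (2/i) · 2πi · 1/(10*sqrt(11)) = 2*pi/(5*sqrt(11)) = 2*sqrt(11)*pi/55

Final answer: 2*sqrt(11)*pi/55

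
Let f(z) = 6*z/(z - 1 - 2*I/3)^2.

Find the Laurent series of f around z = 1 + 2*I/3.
Put w = z - (1 + 2*I/3), i.e. z = w + 1 + 2*I/3. The denominator is w^2, so it suffices to rewrite the numerator in powers of w.

P(z) = 6*z
P(w + 1 + 2*I/3) = 6 + 4*I + 6*w

Dividing each term by w^2:
  f = (6 + 4*I)/w^2 + 6/w

Substituting back w = z - 1 - 2*I/3:
  f(z) = (6 + 4*I)/(z - 1 - 2*I/3)^2 + 6/(z - 1 - 2*I/3)

The series is finite because the numerator is a polynomial; the negative powers form the principal part, and the coefficient of 1/(z - 1 - 2*I/3) gives Res(f, 1 + 2*I/3) = 6.

Final answer: (6 + 4*I)/(z - 1 - 2*I/3)^2 + 6/(z - 1 - 2*I/3)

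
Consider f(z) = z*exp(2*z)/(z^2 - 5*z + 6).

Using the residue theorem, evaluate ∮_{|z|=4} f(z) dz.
By the residue theorem, ∮_C f(z) dz = 2πi · (sum of the residues of f at the poles inside |z| = 4).

The denominator factors as (z - 3)*(z - 2), so the singularities of f are simple poles at z = 3, z = 2.
  |3|² = 9 < 16 = 4², so this pole is inside the contour.
  |2|² = 4 < 16 = 4², so this pole is inside the contour.

With P(z) = z*exp(2*z) and Q(z) = z^2 - 5*z + 6, each pole is simple, so Res(f, z₀) = P(z₀)/Q'(z₀) with Q'(z) = 2*z - 5.
  Res(f, 3) = P(3)/Q'(3) = (3*exp(6))/(1) = 3*exp(6)
  Res(f, 2) = P(2)/Q'(2) = (2*exp(4))/(-1) = -2*exp(4)

Sum of residues inside C: -2*exp(4) + 3*exp(6)
∮_C f(z) dz = 2πi · (-2*exp(4) + 3*exp(6)) = -4*I*pi*exp(4) + 6*I*pi*exp(6)

Final answer: -4*I*pi*exp(4) + 6*I*pi*exp(6)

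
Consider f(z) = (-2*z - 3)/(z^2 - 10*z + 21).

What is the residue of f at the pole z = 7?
Write f(z) = P(z)/Q(z) with P(z) = -2*z - 3 and Q(z) = z^2 - 10*z + 21.
The denominator factors as Q(z) = (z - 3)*(z - 7), so z = 7 is a simple zero of Q and P is analytic there; z = 7 is therefore a simple pole and
  Res(f, z₀) = P(z₀)/Q'(z₀).

Q'(z) = 2*z - 10, so Q'(7) = 4.
P(7) = -17.

Res(f, 7) = (-17)/(4) = -17/4

Final answer: -17/4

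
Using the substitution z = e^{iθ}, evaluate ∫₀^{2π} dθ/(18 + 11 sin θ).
Call the integral J. The integrand is 2π-periodic and we integrate over a full period, so shifting θ does not change the value (θ → θ + π/2 turns sin θ into cos θ). Hence
  J = ∫₀^{2π} dθ/(18 + 11 cos θ).
Put z = e^{iθ}: then cos θ = (z + 1/z)/2, dθ = dz/(iz), and z runs once counterclockwise around |z| = 1:
  J = ∮_{|z|=1} 1/(18 + 11*(z + 1/z)/2) · dz/(iz) = (2/i) ∮_{|z|=1} dz/(11*z^2 + 36*z + 11).
The roots of 11*z^2 + 36*z + 11 are z = (-18 ± sqrt(18^2 - 11^2))/11, with sqrt(203) = sqrt(203); their product is 1, so only z₊ = -18/11 + sqrt(203)/11 lies inside the unit circle (z₋ = -18/11 - sqrt(203)/11 lies outside).
z₊ is a simple zero of q(z) = 11*z^2 + 36*z + 11, so Res(1/q, z₊) = 1/q'(z₊) with q'(z) = 22*z + 36; and q'(z₊) = 11*(z₊ - z₋) = 2*sqrt(203).
Therefore J = (2/i) · 2πi · 1/(2*sqrt(203)) = 2*pi/(sqrt(203)) = 2*sqrt(203)*pi/203

Final answer: 2*sqrt(203)*pi/203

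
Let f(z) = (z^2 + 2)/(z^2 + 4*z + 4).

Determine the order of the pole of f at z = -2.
Factor the denominator:
  z^2 + 4*z + 4 = (z + 2)^2

The numerator P(z) = z^2 + 2 has P(-2) = 6 ≠ 0, so no factor of (z + 2) cancels.
Near z = -2 we can therefore write f(z) = g(z)/(z + 2)^2 with g analytic at -2 and g(-2) ≠ 0 (g is just the numerator).

Hence z = -2 is a pole of order 2.

Final answer: 2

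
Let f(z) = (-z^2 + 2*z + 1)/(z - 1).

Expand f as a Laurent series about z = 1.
Put w = z - (1), i.e. z = w + 1. The denominator is w, so it suffices to rewrite the numerator in powers of w.

P(z) = -z^2 + 2*z + 1
P(w + 1) = 2 - w^2

Dividing each term by w:
  f = 2/w - w

Substituting back w = z - 1:
  f(z) = 2/(z - 1) - (z - 1)

The series is finite because the numerator is a polynomial; the negative powers form the principal part, and the coefficient of 1/(z - 1) gives Res(f, 1) = 2.

Final answer: 2/(z - 1) - (z - 1)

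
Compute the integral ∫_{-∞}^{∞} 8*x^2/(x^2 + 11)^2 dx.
Let f(z) = 8*z^2/(z^2 + 11)^2. The denominator has no real zeros and deg Q - deg P = 2 ≥ 2, so the integral of f over the upper semicircle |z| = R tends to 0 as R → ∞. Closing the contour in the upper half-plane,
  ∫_{-∞}^{∞} f(x) dx = 2πi · Σ Res(f, z_k)  over the poles with Im z_k > 0.

Zeros of the denominator: z^2 + 11 = 0 gives z = ±sqrt(11)*I.
Upper half-plane: z = sqrt(11)*I (a pole of order 2).

Write f(z) = g(z)/(z - sqrt(11)*I)^2 with g(z) = 8*z^2/(z + sqrt(11)*I)^2. For a double pole, Res(f, z₀) = g'(z₀):
  g'(z) = 16*sqrt(11)*I*z/(z + sqrt(11)*I)^3
  Res(f, sqrt(11)*I) = g'(sqrt(11)*I) = -2*sqrt(11)*I/11

∫_{-∞}^{∞} f(x) dx = 2πi · (-2*sqrt(11)*I/11) = 4*sqrt(11)*pi/11

Final answer: 4*sqrt(11)*pi/11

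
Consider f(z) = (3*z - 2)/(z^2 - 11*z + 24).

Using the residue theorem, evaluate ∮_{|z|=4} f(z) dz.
-14*I*pi/5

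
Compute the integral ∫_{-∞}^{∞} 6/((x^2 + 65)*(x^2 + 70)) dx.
3*pi*(-13*sqrt(70) + 14*sqrt(65))/2275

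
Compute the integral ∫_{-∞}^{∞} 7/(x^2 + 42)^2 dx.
Let f(z) = 7/(z^2 + 42)^2. The denominator has no real zeros and deg Q - deg P = 4 ≥ 2, so the integral of f over the upper semicircle |z| = R tends to 0 as R → ∞. Closing the contour in the upper half-plane,
  ∫_{-∞}^{∞} f(x) dx = 2πi · Σ Res(f, z_k)  over the poles with Im z_k > 0.

Zeros of the denominator: z^2 + 42 = 0 gives z = ±sqrt(42)*I.
Upper half-plane: z = sqrt(42)*I (a pole of order 2).

Write f(z) = g(z)/(z - sqrt(42)*I)^2 with g(z) = 7/(z + sqrt(42)*I)^2. For a double pole, Res(f, z₀) = g'(z₀):
  g'(z) = -14/(z + sqrt(42)*I)^3
  Res(f, sqrt(42)*I) = g'(sqrt(42)*I) = -sqrt(42)*I/1008

∫_{-∞}^{∞} f(x) dx = 2πi · (-sqrt(42)*I/1008) = sqrt(42)*pi/504

Final answer: sqrt(42)*pi/504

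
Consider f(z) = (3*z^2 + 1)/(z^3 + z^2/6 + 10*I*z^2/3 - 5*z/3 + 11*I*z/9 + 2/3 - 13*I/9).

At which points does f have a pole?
The singularities of f are the zeros of the denominator. Factoring,
  z^3 + z^2/6 + 10*I*z^2/3 - 5*z/3 + 11*I*z/9 + 2/3 - 13*I/9 = (z - 1/2)*(z - 1/3 + 3*I)*(z + 1 + I/3)
so the candidates are z = 1/2, z = 1/3 - 3*I, z = -1 - I/3.

Check the numerator P(z) = 3*z^2 + 1 at each one:
  P(1/2) = 7/4 ≠ 0, so z = 1/2 is a (simple) pole.
  P(1/3 - 3*I) = -77/3 - 6*I ≠ 0, so z = 1/3 - 3*I is a (simple) pole.
  P(-1 - I/3) = 11/3 + 2*I ≠ 0, so z = -1 - I/3 is a (simple) pole.

Poles of f: {-1 - I/3, 1/3 - 3*I, 1/2}

Final answer: {-1 - I/3, 1/3 - 3*I, 1/2}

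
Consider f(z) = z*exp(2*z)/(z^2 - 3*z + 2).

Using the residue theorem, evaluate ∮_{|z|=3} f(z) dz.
-2*I*pi*exp(2) + 4*I*pi*exp(4)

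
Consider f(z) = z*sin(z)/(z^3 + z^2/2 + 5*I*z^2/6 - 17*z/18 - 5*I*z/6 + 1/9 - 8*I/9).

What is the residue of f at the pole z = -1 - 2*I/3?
Write f(z) = P(z)/Q(z) with P(z) = z*sin(z) and Q(z) = z^3 + z^2/2 + 5*I*z^2/6 - 17*z/18 - 5*I*z/6 + 1/9 - 8*I/9.
The denominator factors as Q(z) = (z + 1 + 2*I/3)*(z - 1 - I/3)*(z + 1/2 + I/2), so z = -1 - 2*I/3 is a simple zero of Q and P is analytic there; z = -1 - 2*I/3 is therefore a simple pole and
  Res(f, z₀) = P(z₀)/Q'(z₀).

Q'(z) = 3*z^2 + z + 5*I*z/3 - 17/18 - 5*I/6, so Q'(-1 - 2*I/3) = 5/6 + 5*I/6.
P(-1 - 2*I/3) = (1 + 2*I/3)*sin(1 + 2*I/3).

Res(f, -1 - 2*I/3) = ((1 + 2*I/3)*sin(1 + 2*I/3))/(5/6 + 5*I/6) = (1 - I/5)*sin(1 + 2*I/3)

Final answer: (1 - I/5)*sin(1 + 2*I/3)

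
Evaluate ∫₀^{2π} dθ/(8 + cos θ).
Let J = ∫₀^{2π} dθ/(8 + cos θ).
Put z = e^{iθ}: then cos θ = (z + 1/z)/2, dθ = dz/(iz), and z runs once counterclockwise around |z| = 1:
  J = ∮_{|z|=1} 1/(8 + (z + 1/z)/2) · dz/(iz) = (2/i) ∮_{|z|=1} dz/(z^2 + 16*z + 1).
The roots of z^2 + 16*z + 1 are z = (-8 ± sqrt(8^2 - 1^2)), with sqrt(63) = 3*sqrt(7); their product is 1, so only z₊ = -8 + 3*sqrt(7) lies inside the unit circle (z₋ = -8 - 3*sqrt(7) lies outside).
z₊ is a simple zero of q(z) = z^2 + 16*z + 1, so Res(1/q, z₊) = 1/q'(z₊) with q'(z) = 2*z + 16; and q'(z₊) = (z₊ - z₋) = 6*sqrt(7).
Therefore J = (2/i) · 2πi · 1/(6*sqrt(7)) = 2*pi/(3*sqrt(7)) = 2*sqrt(7)*pi/21

Final answer: 2*sqrt(7)*pi/21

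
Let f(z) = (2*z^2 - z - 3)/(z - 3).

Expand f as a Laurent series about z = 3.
Put w = z - (3), i.e. z = w + 3. The denominator is w, so it suffices to rewrite the numerator in powers of w.

P(z) = 2*z^2 - z - 3
P(w + 3) = 12 + 11*w + 2*w^2

Dividing each term by w:
  f = 12/w + 11 + 2*w

Substituting back w = z - 3:
  f(z) = 12/(z - 3) + 11 + 2*(z - 3)

The series is finite because the numerator is a polynomial; the negative powers form the principal part, and the coefficient of 1/(z - 3) gives Res(f, 3) = 12.

Final answer: 12/(z - 3) + 11 + 2*(z - 3)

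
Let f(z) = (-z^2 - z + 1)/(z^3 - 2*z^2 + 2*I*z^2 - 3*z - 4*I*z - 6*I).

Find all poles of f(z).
{-1, -2*I, 3}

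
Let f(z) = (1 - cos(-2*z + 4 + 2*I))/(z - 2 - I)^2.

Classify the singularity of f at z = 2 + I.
Let u = z - 2 - I. The argument of cos is -2*z + 4 + 2*I = -2u, so
  f = (1 - cos(-2u))/u^2 = ((-2u)^2/2 - (-2u)^4/24 + ...)/u^2 = 2 - (2/3)*u^2 + ...
The Laurent expansion about u = 0 has no negative powers; equivalently lim_{z→2 + I} f(z) = 2 exists and is finite.
So the singularity is removable.

Final answer: removable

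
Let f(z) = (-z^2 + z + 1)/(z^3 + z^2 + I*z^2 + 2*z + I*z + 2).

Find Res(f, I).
Write f(z) = P(z)/Q(z) with P(z) = -z^2 + z + 1 and Q(z) = z^3 + z^2 + I*z^2 + 2*z + I*z + 2.
The denominator factors as Q(z) = (z + 1)*(z + 2*I)*(z - I), so z = I is a simple zero of Q and P is analytic there; z = I is therefore a simple pole and
  Res(f, z₀) = P(z₀)/Q'(z₀).

Q'(z) = 3*z^2 + 2*z + 2*I*z + 2 + I, so Q'(I) = -3 + 3*I.
P(I) = 2 + I.

Res(f, I) = (2 + I)/(-3 + 3*I) = -1/6 - I/2

Final answer: -1/6 - I/2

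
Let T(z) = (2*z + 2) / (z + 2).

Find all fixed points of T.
T(z) = z means 2*z + 2 = z*(z + 2), i.e.
  z^2 - 2 = 0.
Discriminant: (0)^2 - 4*(1)*(-2) = 8, so the roots are real.
  z = (0 ± sqrt(8))/(2*(1))
Fixed points: {-sqrt(2), sqrt(2)}

Final answer: {-sqrt(2), sqrt(2)}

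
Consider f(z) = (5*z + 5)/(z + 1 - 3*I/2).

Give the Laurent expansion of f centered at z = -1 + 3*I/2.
15*I/(2*(z + 1 - 3*I/2)) + 5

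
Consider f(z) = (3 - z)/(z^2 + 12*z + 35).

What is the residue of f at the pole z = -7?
Write f(z) = P(z)/Q(z) with P(z) = 3 - z and Q(z) = z^2 + 12*z + 35.
The denominator factors as Q(z) = (z + 5)*(z + 7), so z = -7 is a simple zero of Q and P is analytic there; z = -7 is therefore a simple pole and
  Res(f, z₀) = P(z₀)/Q'(z₀).

Q'(z) = 2*z + 12, so Q'(-7) = -2.
P(-7) = 10.

Res(f, -7) = (10)/(-2) = -5

Final answer: -5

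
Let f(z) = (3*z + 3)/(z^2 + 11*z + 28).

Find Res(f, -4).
-3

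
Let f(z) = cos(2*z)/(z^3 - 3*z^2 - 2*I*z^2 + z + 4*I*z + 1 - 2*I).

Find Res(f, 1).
-cos(2)/2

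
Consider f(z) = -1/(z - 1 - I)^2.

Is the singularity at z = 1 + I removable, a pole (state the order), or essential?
Write f(z) = g(z)/(z - 1 - I)^2 with g(z) = -1.
g is entire and g(1 + I) = -1 ≠ 0, so no factor of (z - 1 - I) cancels: the Laurent expansion of f about z = 1 + I starts at the power -2, i.e. lim_{z→z₀} (z - z₀)^2 f(z) = -1 is finite and nonzero.
So z = 1 + I is a pole of order 2.

Final answer: pole of order 2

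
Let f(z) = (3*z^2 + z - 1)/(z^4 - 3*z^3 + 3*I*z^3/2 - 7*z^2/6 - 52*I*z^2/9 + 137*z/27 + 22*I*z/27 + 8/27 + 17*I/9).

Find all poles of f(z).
The singularities of f are the zeros of the denominator. Factoring,
  z^4 - 3*z^3 + 3*I*z^3/2 - 7*z^2/6 - 52*I*z^2/9 + 137*z/27 + 22*I*z/27 + 8/27 + 17*I/9 = (z - 3 - I/3)*(z + 2/3 + I)*(z - 1 + I/2)*(z + 1/3 + I/3)
so the candidates are z = 3 + I/3, z = -2/3 - I, z = 1 - I/2, z = -1/3 - I/3.

Check the numerator P(z) = 3*z^2 + z - 1 at each one:
  P(3 + I/3) = 86/3 + 19*I/3 ≠ 0, so z = 3 + I/3 is a (simple) pole.
  P(-2/3 - I) = -10/3 + 3*I ≠ 0, so z = -2/3 - I is a (simple) pole.
  P(1 - I/2) = 9/4 - 7*I/2 ≠ 0, so z = 1 - I/2 is a (simple) pole.
  P(-1/3 - I/3) = -4/3 + I/3 ≠ 0, so z = -1/3 - I/3 is a (simple) pole.

Poles of f: {-2/3 - I, -1/3 - I/3, 1 - I/2, 3 + I/3}

Final answer: {-2/3 - I, -1/3 - I/3, 1 - I/2, 3 + I/3}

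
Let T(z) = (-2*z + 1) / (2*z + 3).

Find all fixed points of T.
{-sqrt(33)/4 - 5/4, -5/4 + sqrt(33)/4}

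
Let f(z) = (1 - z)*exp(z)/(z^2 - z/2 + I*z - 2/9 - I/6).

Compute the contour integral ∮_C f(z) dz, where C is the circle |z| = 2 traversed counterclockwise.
By the residue theorem, ∮_C f(z) dz = 2πi · (sum of the residues of f at the poles inside |z| = 2).

The denominator factors as (z + I/3)*(z - 1/2 + 2*I/3), so the singularities of f are simple poles at z = -I/3, z = 1/2 - 2*I/3.
  |-I/3|² = 1/9 < 4 = 2², so this pole is inside the contour.
  |1/2 - 2*I/3|² = 25/36 < 4 = 2², so this pole is inside the contour.

With P(z) = (1 - z)*exp(z) and Q(z) = z^2 - z/2 + I*z - 2/9 - I/6, each pole is simple, so Res(f, z₀) = P(z₀)/Q'(z₀) with Q'(z) = 2*z - 1/2 + I.
  Res(f, -I/3) = P(-I/3)/Q'(-I/3) = ((1 + I/3)*exp(-I/3))/(-1/2 + I/3) = (-14/13 - 18*I/13)*exp(-I/3)
  Res(f, 1/2 - 2*I/3) = P(1/2 - 2*I/3)/Q'(1/2 - 2*I/3) = ((1/2 + 2*I/3)*exp(1/2 - 2*I/3))/(1/2 - I/3) = (1/13 + 18*I/13)*exp(1/2 - 2*I/3)

Sum of residues inside C: (-14/13 - 18*I/13)*exp(-I/3) + (1/13 + 18*I/13)*exp(1/2 - 2*I/3)
∮_C f(z) dz = 2πi · ((-14/13 - 18*I/13)*exp(-I/3) + (1/13 + 18*I/13)*exp(1/2 - 2*I/3)) = pi*(36/13 - 28*I/13)*exp(-I/3) + pi*(-36/13 + 2*I/13)*exp(1/2 - 2*I/3)

Final answer: pi*(36/13 - 28*I/13)*exp(-I/3) + pi*(-36/13 + 2*I/13)*exp(1/2 - 2*I/3)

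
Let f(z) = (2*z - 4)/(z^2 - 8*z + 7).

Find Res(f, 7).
Write f(z) = P(z)/Q(z) with P(z) = 2*z - 4 and Q(z) = z^2 - 8*z + 7.
The denominator factors as Q(z) = (z - 1)*(z - 7), so z = 7 is a simple zero of Q and P is analytic there; z = 7 is therefore a simple pole and
  Res(f, z₀) = P(z₀)/Q'(z₀).

Q'(z) = 2*z - 8, so Q'(7) = 6.
P(7) = 10.

Res(f, 7) = (10)/(6) = 5/3

Final answer: 5/3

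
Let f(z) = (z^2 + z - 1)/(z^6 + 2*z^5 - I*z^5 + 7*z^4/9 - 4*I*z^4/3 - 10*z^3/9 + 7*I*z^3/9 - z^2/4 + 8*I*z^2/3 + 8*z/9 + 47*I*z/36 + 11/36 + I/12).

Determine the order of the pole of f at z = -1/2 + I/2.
Factor the denominator:
  z^6 + 2*z^5 - I*z^5 + 7*z^4/9 - 4*I*z^4/3 - 10*z^3/9 + 7*I*z^3/9 - z^2/4 + 8*I*z^2/3 + 8*z/9 + 47*I*z/36 + 11/36 + I/12 = (z + 1/2 - I/2)^4*(z + 1 + 2*I/3)*(z - 1 + I/3)

The numerator P(z) = z^2 + z - 1 has P(-1/2 + I/2) = -3/2 ≠ 0, so no factor of (z + 1/2 - I/2) cancels.
Near z = -1/2 + I/2 we can therefore write f(z) = g(z)/(z + 1/2 - I/2)^4 with g analytic at -1/2 + I/2 and g(-1/2 + I/2) ≠ 0 (g is the numerator divided by the remaining denominator factors).

Hence z = -1/2 + I/2 is a pole of order 4.

Final answer: 4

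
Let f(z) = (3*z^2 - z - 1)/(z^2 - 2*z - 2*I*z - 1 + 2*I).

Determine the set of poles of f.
The singularities of f are the zeros of the denominator. Factoring,
  z^2 - 2*z - 2*I*z - 1 + 2*I = (z - I)*(z - 2 - I)
so the candidates are z = I, z = 2 + I.

Check the numerator P(z) = 3*z^2 - z - 1 at each one:
  P(I) = -4 - I ≠ 0, so z = I is a (simple) pole.
  P(2 + I) = 6 + 11*I ≠ 0, so z = 2 + I is a (simple) pole.

Poles of f: {I, 2 + I}

Final answer: {I, 2 + I}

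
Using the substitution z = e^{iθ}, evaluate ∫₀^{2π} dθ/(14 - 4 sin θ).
sqrt(5)*pi/15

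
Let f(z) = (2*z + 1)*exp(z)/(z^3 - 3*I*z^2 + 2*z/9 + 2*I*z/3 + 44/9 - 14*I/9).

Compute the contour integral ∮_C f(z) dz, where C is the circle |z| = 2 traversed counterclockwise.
By the residue theorem, ∮_C f(z) dz = 2πi · (sum of the residues of f at the poles inside |z| = 2).

The denominator factors as (z - 2/3 + I)*(z + 1 - I)*(z - 1/3 - 3*I), so the singularities of f are simple poles at z = 2/3 - I, z = -1 + I, z = 1/3 + 3*I.
  |2/3 - I|² = 13/9 < 4 = 2², so this pole is inside the contour.
  |-1 + I|² = 2 < 4 = 2², so this pole is inside the contour.
  |1/3 + 3*I|² = 82/9 > 4 = 2², so this pole is outside the contour.

With P(z) = (2*z + 1)*exp(z) and Q(z) = z^3 - 3*I*z^2 + 2*z/9 + 2*I*z/3 + 44/9 - 14*I/9, each pole is simple, so Res(f, z₀) = P(z₀)/Q'(z₀) with Q'(z) = 3*z^2 - 6*I*z + 2/9 + 2*I/3.
  Res(f, 2/3 - I) = P(2/3 - I)/Q'(2/3 - I) = ((7/3 - 2*I)*exp(2/3 - I))/(-67/9 - 22*I/3) = (-219/8845 + 2592*I/8845)*exp(2/3 - I)
  Res(f, -1 + I) = P(-1 + I)/Q'(-1 + I) = ((-1 + 2*I)*exp(-1 + I))/(56/9 + 2*I/3) = (-99/793 + 531*I/1586)*exp(-1 + I)

Sum of residues inside C: (-99/793 + 531*I/1586)*exp(-1 + I) + (-219/8845 + 2592*I/8845)*exp(2/3 - I)
∮_C f(z) dz = 2πi · ((-99/793 + 531*I/1586)*exp(-1 + I) + (-219/8845 + 2592*I/8845)*exp(2/3 - I)) = pi*(-531/793 - 198*I/793)*exp(-1 + I) + pi*(-5184/8845 - 438*I/8845)*exp(2/3 - I)

Final answer: pi*(-531/793 - 198*I/793)*exp(-1 + I) + pi*(-5184/8845 - 438*I/8845)*exp(2/3 - I)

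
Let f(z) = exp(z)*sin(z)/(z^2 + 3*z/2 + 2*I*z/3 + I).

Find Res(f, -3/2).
Write f(z) = P(z)/Q(z) with P(z) = exp(z)*sin(z) and Q(z) = z^2 + 3*z/2 + 2*I*z/3 + I.
The denominator factors as Q(z) = (z + 3/2)*(z + 2*I/3), so z = -3/2 is a simple zero of Q and P is analytic there; z = -3/2 is therefore a simple pole and
  Res(f, z₀) = P(z₀)/Q'(z₀).

Q'(z) = 2*z + 3/2 + 2*I/3, so Q'(-3/2) = -3/2 + 2*I/3.
P(-3/2) = -exp(-3/2)*sin(3/2).

Res(f, -3/2) = (-exp(-3/2)*sin(3/2))/(-3/2 + 2*I/3) = (54/97 + 24*I/97)*exp(-3/2)*sin(3/2)

Final answer: (54/97 + 24*I/97)*exp(-3/2)*sin(3/2)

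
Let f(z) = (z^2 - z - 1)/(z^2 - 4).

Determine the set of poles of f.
The singularities of f are the zeros of the denominator. Factoring,
  z^2 - 4 = (z - 2)*(z + 2)
so the candidates are z = 2, z = -2.

Check the numerator P(z) = z^2 - z - 1 at each one:
  P(2) = 1 ≠ 0, so z = 2 is a (simple) pole.
  P(-2) = 5 ≠ 0, so z = -2 is a (simple) pole.

Poles of f: {-2, 2}

Final answer: {-2, 2}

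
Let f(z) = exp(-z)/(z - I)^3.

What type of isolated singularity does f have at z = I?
Write f(z) = g(z)/(z - I)^3 with g(z) = exp(-z).
g is entire and g(I) = exp(-I) ≠ 0, so no factor of (z - I) cancels: the Laurent expansion of f about z = I starts at the power -3, i.e. lim_{z→z₀} (z - z₀)^3 f(z) = exp(-I) is finite and nonzero.
So z = I is a pole of order 3.

Final answer: pole of order 3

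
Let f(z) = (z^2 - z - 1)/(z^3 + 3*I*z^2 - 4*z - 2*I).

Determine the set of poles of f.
The singularities of f are the zeros of the denominator. Factoring,
  z^3 + 3*I*z^2 - 4*z - 2*I = (z - 1 + I)*(z + I)*(z + 1 + I)
so the candidates are z = 1 - I, z = -I, z = -1 - I.

Check the numerator P(z) = z^2 - z - 1 at each one:
  P(1 - I) = -2 - I ≠ 0, so z = 1 - I is a (simple) pole.
  P(-I) = -2 + I ≠ 0, so z = -I is a (simple) pole.
  P(-1 - I) = 3*I ≠ 0, so z = -1 - I is a (simple) pole.

Poles of f: {-1 - I, -I, 1 - I}

Final answer: {-1 - I, -I, 1 - I}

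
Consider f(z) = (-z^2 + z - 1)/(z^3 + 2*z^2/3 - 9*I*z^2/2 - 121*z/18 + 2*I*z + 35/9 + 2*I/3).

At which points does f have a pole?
{-2 + 3*I, 2/3, 2/3 + 3*I/2}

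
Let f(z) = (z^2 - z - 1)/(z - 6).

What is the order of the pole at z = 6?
Factor the denominator:
  z - 6 = (z - 6)

The numerator P(z) = z^2 - z - 1 has P(6) = 29 ≠ 0, so no factor of (z - 6) cancels.
Near z = 6 we can therefore write f(z) = g(z)/(z - 6) with g analytic at 6 and g(6) ≠ 0 (g is just the numerator).

Hence z = 6 is a pole of order 1.

Final answer: 1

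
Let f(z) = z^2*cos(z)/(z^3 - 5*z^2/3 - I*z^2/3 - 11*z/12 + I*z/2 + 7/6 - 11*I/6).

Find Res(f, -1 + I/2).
Write f(z) = P(z)/Q(z) with P(z) = z^2*cos(z) and Q(z) = z^3 - 5*z^2/3 - I*z^2/3 - 11*z/12 + I*z/2 + 7/6 - 11*I/6.
The denominator factors as Q(z) = (z + 1 - I/2)*(z - 2 - I/2)*(z - 2/3 + 2*I/3), so z = -1 + I/2 is a simple zero of Q and P is analytic there; z = -1 + I/2 is therefore a simple pole and
  Res(f, z₀) = P(z₀)/Q'(z₀).

Q'(z) = 3*z^2 - 10*z/3 - 2*I*z/3 - 11/12 + I/2, so Q'(-1 + I/2) = 5 - 7*I/2.
P(-1 + I/2) = (3/4 - I)*cos(1 - I/2).

Res(f, -1 + I/2) = ((3/4 - I)*cos(1 - I/2))/(5 - 7*I/2) = (29/149 - 19*I/298)*cos(1 - I/2)

Final answer: (29/149 - 19*I/298)*cos(1 - I/2)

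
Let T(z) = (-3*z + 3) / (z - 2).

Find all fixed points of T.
{-sqrt(13)/2 - 1/2, -1/2 + sqrt(13)/2}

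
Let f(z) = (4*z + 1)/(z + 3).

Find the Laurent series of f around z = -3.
-11/(z + 3) + 4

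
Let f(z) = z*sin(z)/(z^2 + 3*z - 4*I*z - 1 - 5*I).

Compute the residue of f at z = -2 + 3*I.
Write f(z) = P(z)/Q(z) with P(z) = z*sin(z) and Q(z) = z^2 + 3*z - 4*I*z - 1 - 5*I.
The denominator factors as Q(z) = (z + 2 - 3*I)*(z + 1 - I), so z = -2 + 3*I is a simple zero of Q and P is analytic there; z = -2 + 3*I is therefore a simple pole and
  Res(f, z₀) = P(z₀)/Q'(z₀).

Q'(z) = 2*z + 3 - 4*I, so Q'(-2 + 3*I) = -1 + 2*I.
P(-2 + 3*I) = (2 - 3*I)*sin(2 - 3*I).

Res(f, -2 + 3*I) = ((2 - 3*I)*sin(2 - 3*I))/(-1 + 2*I) = (-8/5 - I/5)*sin(2 - 3*I)

Final answer: (-8/5 - I/5)*sin(2 - 3*I)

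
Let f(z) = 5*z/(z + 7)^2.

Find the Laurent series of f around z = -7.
Put w = z - (-7), i.e. z = w - 7. The denominator is w^2, so it suffices to rewrite the numerator in powers of w.

P(z) = 5*z
P(w - 7) = -35 + 5*w

Dividing each term by w^2:
  f = -35/w^2 + 5/w

Substituting back w = z + 7:
  f(z) = -35/(z + 7)^2 + 5/(z + 7)

The series is finite because the numerator is a polynomial; the negative powers form the principal part, and the coefficient of 1/(z + 7) gives Res(f, -7) = 5.

Final answer: -35/(z + 7)^2 + 5/(z + 7)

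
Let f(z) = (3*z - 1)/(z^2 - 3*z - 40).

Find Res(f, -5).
Write f(z) = P(z)/Q(z) with P(z) = 3*z - 1 and Q(z) = z^2 - 3*z - 40.
The denominator factors as Q(z) = (z + 5)*(z - 8), so z = -5 is a simple zero of Q and P is analytic there; z = -5 is therefore a simple pole and
  Res(f, z₀) = P(z₀)/Q'(z₀).

Q'(z) = 2*z - 3, so Q'(-5) = -13.
P(-5) = -16.

Res(f, -5) = (-16)/(-13) = 16/13

Final answer: 16/13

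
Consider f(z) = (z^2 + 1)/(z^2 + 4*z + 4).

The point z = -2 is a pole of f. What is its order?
Factor the denominator:
  z^2 + 4*z + 4 = (z + 2)^2

The numerator P(z) = z^2 + 1 has P(-2) = 5 ≠ 0, so no factor of (z + 2) cancels.
Near z = -2 we can therefore write f(z) = g(z)/(z + 2)^2 with g analytic at -2 and g(-2) ≠ 0 (g is just the numerator).

Hence z = -2 is a pole of order 2.

Final answer: 2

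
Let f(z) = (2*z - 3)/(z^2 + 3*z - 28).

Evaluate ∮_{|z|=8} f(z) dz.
By the residue theorem, ∮_C f(z) dz = 2πi · (sum of the residues of f at the poles inside |z| = 8).

The denominator factors as (z + 7)*(z - 4), so the singularities of f are simple poles at z = -7, z = 4.
  |-7|² = 49 < 64 = 8², so this pole is inside the contour.
  |4|² = 16 < 64 = 8², so this pole is inside the contour.

With P(z) = 2*z - 3 and Q(z) = z^2 + 3*z - 28, each pole is simple, so Res(f, z₀) = P(z₀)/Q'(z₀) with Q'(z) = 2*z + 3.
  Res(f, -7) = P(-7)/Q'(-7) = (-17)/(-11) = 17/11
  Res(f, 4) = P(4)/Q'(4) = (5)/(11) = 5/11

Sum of residues inside C: 2
∮_C f(z) dz = 2πi · (2) = 4*I*pi

Final answer: 4*I*pi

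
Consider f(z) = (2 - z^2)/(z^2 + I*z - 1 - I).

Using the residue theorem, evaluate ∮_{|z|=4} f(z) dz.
By the residue theorem, ∮_C f(z) dz = 2πi · (sum of the residues of f at the poles inside |z| = 4).

The denominator factors as (z + 1 + I)*(z - 1), so the singularities of f are simple poles at z = -1 - I, z = 1.
  |-1 - I|² = 2 < 16 = 4², so this pole is inside the contour.
  |1|² = 1 < 16 = 4², so this pole is inside the contour.

With P(z) = 2 - z^2 and Q(z) = z^2 + I*z - 1 - I, each pole is simple, so Res(f, z₀) = P(z₀)/Q'(z₀) with Q'(z) = 2*z + I.
  Res(f, -1 - I) = P(-1 - I)/Q'(-1 - I) = (2 - 2*I)/(-2 - I) = -2/5 + 6*I/5
  Res(f, 1) = P(1)/Q'(1) = (1)/(2 + I) = 2/5 - I/5

Sum of residues inside C: I
∮_C f(z) dz = 2πi · (I) = -2*pi

Final answer: -2*pi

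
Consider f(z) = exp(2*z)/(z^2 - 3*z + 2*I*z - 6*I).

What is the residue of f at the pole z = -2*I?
(-3/13 + 2*I/13)*exp(-4*I)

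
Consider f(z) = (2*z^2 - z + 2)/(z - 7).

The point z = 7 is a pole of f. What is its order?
Factor the denominator:
  z - 7 = (z - 7)

The numerator P(z) = 2*z^2 - z + 2 has P(7) = 93 ≠ 0, so no factor of (z - 7) cancels.
Near z = 7 we can therefore write f(z) = g(z)/(z - 7) with g analytic at 7 and g(7) ≠ 0 (g is just the numerator).

Hence z = 7 is a pole of order 1.

Final answer: 1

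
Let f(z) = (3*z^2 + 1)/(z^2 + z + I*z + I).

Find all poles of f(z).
The singularities of f are the zeros of the denominator. Factoring,
  z^2 + z + I*z + I = (z + 1)*(z + I)
so the candidates are z = -1, z = -I.

Check the numerator P(z) = 3*z^2 + 1 at each one:
  P(-1) = 4 ≠ 0, so z = -1 is a (simple) pole.
  P(-I) = -2 ≠ 0, so z = -I is a (simple) pole.

Poles of f: {-1, -I}

Final answer: {-1, -I}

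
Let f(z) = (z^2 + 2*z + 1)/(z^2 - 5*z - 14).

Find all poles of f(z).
{-2, 7}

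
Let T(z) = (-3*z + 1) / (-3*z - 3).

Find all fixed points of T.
{-sqrt(3)*I/3, sqrt(3)*I/3}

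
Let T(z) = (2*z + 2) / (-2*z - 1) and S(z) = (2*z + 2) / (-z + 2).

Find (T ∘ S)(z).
(T ∘ S)(z) = T(S(z)) = ((2)*S(z) + (2))/((-2)*S(z) + (-1)). Multiply numerator and denominator by -z + 2:
  numerator:   (2)*(2*z + 2) + (2)*(-z + 2) = 2*z + 8
  denominator: (-2)*(2*z + 2) + (-1)*(-z + 2) = -3*z - 6
(T ∘ S)(z) = (2*z + 8)/(-3*z - 6) = (-2*z - 8)/(3*z + 6)

Final answer: (-2*z - 8)/(3*z + 6)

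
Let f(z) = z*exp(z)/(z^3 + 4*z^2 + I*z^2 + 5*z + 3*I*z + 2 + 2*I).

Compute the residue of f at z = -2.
(-1 - I)*exp(-2)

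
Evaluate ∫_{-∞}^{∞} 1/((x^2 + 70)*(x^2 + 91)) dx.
Let f(z) = 1/((z^2 + 70)*(z^2 + 91)). The denominator has no real zeros and deg Q - deg P = 4 ≥ 2, so the integral of f over the upper semicircle |z| = R tends to 0 as R → ∞. Closing the contour in the upper half-plane,
  ∫_{-∞}^{∞} f(x) dx = 2πi · Σ Res(f, z_k)  over the poles with Im z_k > 0.

Zeros of the denominator: z^2 + 70 = 0 gives z = ±sqrt(70)*I; z^2 + 91 = 0 gives z = ±sqrt(91)*I.
Upper half-plane: z = sqrt(70)*I, z = sqrt(91)*I (simple).

Each pole is a simple zero of Q(z) = z^4 + 161*z^2 + 6370, so Res(f, z₀) = P(z₀)/Q'(z₀) with P(z) = 1, Q'(z) = 4*z^3 + 322*z:
  Res(f, sqrt(70)*I) = (1)/(42*sqrt(70)*I) = -sqrt(70)*I/2940
  Res(f, sqrt(91)*I) = (1)/(-42*sqrt(91)*I) = sqrt(91)*I/3822

Sum of residues: I*(-sqrt(70)/2940 + sqrt(91)/3822)
∫_{-∞}^{∞} f(x) dx = 2πi · (I*(-sqrt(70)/2940 + sqrt(91)/3822)) = pi*(-10*sqrt(91) + 13*sqrt(70))/19110

Final answer: pi*(-10*sqrt(91) + 13*sqrt(70))/19110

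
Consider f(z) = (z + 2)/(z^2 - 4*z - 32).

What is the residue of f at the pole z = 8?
Write f(z) = P(z)/Q(z) with P(z) = z + 2 and Q(z) = z^2 - 4*z - 32.
The denominator factors as Q(z) = (z + 4)*(z - 8), so z = 8 is a simple zero of Q and P is analytic there; z = 8 is therefore a simple pole and
  Res(f, z₀) = P(z₀)/Q'(z₀).

Q'(z) = 2*z - 4, so Q'(8) = 12.
P(8) = 10.

Res(f, 8) = (10)/(12) = 5/6

Final answer: 5/6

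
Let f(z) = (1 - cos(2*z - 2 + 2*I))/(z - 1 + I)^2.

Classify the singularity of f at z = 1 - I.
Let u = z - 1 + I. The argument of cos is 2*z - 2 + 2*I = 2u, so
  f = (1 - cos(2u))/u^2 = ((2u)^2/2 - (2u)^4/24 + ...)/u^2 = 2 - (2/3)*u^2 + ...
The Laurent expansion about u = 0 has no negative powers; equivalently lim_{z→1 - I} f(z) = 2 exists and is finite.
So the singularity is removable.

Final answer: removable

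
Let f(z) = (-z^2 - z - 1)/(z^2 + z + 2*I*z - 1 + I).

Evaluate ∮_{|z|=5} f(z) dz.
By the residue theorem, ∮_C f(z) dz = 2πi · (sum of the residues of f at the poles inside |z| = 5).

The denominator factors as (z + 1 + I)*(z + I), so the singularities of f are simple poles at z = -1 - I, z = -I.
  |-1 - I|² = 2 < 25 = 5², so this pole is inside the contour.
  |-I|² = 1 < 25 = 5², so this pole is inside the contour.

With P(z) = -z^2 - z - 1 and Q(z) = z^2 + z + 2*I*z - 1 + I, each pole is simple, so Res(f, z₀) = P(z₀)/Q'(z₀) with Q'(z) = 2*z + 1 + 2*I.
  Res(f, -1 - I) = P(-1 - I)/Q'(-1 - I) = (-I)/(-1) = I
  Res(f, -I) = P(-I)/Q'(-I) = (I)/(1) = I

Sum of residues inside C: 2*I
∮_C f(z) dz = 2πi · (2*I) = -4*pi

Final answer: -4*pi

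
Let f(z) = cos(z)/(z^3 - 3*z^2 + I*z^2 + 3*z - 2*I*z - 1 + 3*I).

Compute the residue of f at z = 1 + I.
-cos(1 + I)/5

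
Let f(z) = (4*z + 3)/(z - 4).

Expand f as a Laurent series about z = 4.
Put w = z - (4), i.e. z = w + 4. The denominator is w, so it suffices to rewrite the numerator in powers of w.

P(z) = 4*z + 3
P(w + 4) = 19 + 4*w

Dividing each term by w:
  f = 19/w + 4

Substituting back w = z - 4:
  f(z) = 19/(z - 4) + 4

The series is finite because the numerator is a polynomial; the negative powers form the principal part, and the coefficient of 1/(z - 4) gives Res(f, 4) = 19.

Final answer: 19/(z - 4) + 4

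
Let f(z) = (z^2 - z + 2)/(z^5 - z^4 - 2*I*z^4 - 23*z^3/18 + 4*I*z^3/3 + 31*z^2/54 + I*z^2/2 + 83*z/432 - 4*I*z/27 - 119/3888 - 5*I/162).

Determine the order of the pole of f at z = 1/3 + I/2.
4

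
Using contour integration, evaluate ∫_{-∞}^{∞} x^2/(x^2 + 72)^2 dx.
sqrt(2)*pi/24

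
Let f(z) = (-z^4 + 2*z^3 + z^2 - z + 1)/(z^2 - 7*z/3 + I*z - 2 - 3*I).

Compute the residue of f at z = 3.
-66/13 + 18*I/13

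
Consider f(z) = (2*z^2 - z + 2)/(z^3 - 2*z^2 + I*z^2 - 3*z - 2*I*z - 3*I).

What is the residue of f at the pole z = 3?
Write f(z) = P(z)/Q(z) with P(z) = 2*z^2 - z + 2 and Q(z) = z^3 - 2*z^2 + I*z^2 - 3*z - 2*I*z - 3*I.
The denominator factors as Q(z) = (z + 1)*(z + I)*(z - 3), so z = 3 is a simple zero of Q and P is analytic there; z = 3 is therefore a simple pole and
  Res(f, z₀) = P(z₀)/Q'(z₀).

Q'(z) = 3*z^2 - 4*z + 2*I*z - 3 - 2*I, so Q'(3) = 12 + 4*I.
P(3) = 17.

Res(f, 3) = (17)/(12 + 4*I) = 51/40 - 17*I/40

Final answer: 51/40 - 17*I/40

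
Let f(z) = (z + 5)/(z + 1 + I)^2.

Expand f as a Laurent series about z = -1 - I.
(4 - I)/(z + 1 + I)^2 + 1/(z + 1 + I)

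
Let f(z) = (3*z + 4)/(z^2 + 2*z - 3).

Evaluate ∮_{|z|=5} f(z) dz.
By the residue theorem, ∮_C f(z) dz = 2πi · (sum of the residues of f at the poles inside |z| = 5).

The denominator factors as (z + 3)*(z - 1), so the singularities of f are simple poles at z = -3, z = 1.
  |-3|² = 9 < 25 = 5², so this pole is inside the contour.
  |1|² = 1 < 25 = 5², so this pole is inside the contour.

With P(z) = 3*z + 4 and Q(z) = z^2 + 2*z - 3, each pole is simple, so Res(f, z₀) = P(z₀)/Q'(z₀) with Q'(z) = 2*z + 2.
  Res(f, -3) = P(-3)/Q'(-3) = (-5)/(-4) = 5/4
  Res(f, 1) = P(1)/Q'(1) = (7)/(4) = 7/4

Sum of residues inside C: 3
∮_C f(z) dz = 2πi · (3) = 6*I*pi

Final answer: 6*I*pi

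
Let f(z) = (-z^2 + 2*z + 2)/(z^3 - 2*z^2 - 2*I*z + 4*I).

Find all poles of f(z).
The singularities of f are the zeros of the denominator. Factoring,
  z^3 - 2*z^2 - 2*I*z + 4*I = (z - 2)*(z - 1 - I)*(z + 1 + I)
so the candidates are z = 2, z = 1 + I, z = -1 - I.

Check the numerator P(z) = -z^2 + 2*z + 2 at each one:
  P(2) = 2 ≠ 0, so z = 2 is a (simple) pole.
  P(1 + I) = 4 ≠ 0, so z = 1 + I is a (simple) pole.
  P(-1 - I) = -4*I ≠ 0, so z = -1 - I is a (simple) pole.

Poles of f: {-1 - I, 1 + I, 2}

Final answer: {-1 - I, 1 + I, 2}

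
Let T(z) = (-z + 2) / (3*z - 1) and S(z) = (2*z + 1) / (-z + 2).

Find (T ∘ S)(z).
(-4*z + 3)/(7*z + 1)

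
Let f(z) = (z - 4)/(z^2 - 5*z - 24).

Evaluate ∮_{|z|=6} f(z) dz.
By the residue theorem, ∮_C f(z) dz = 2πi · (sum of the residues of f at the poles inside |z| = 6).

The denominator factors as (z + 3)*(z - 8), so the singularities of f are simple poles at z = -3, z = 8.
  |-3|² = 9 < 36 = 6², so this pole is inside the contour.
  |8|² = 64 > 36 = 6², so this pole is outside the contour.

With P(z) = z - 4 and Q(z) = z^2 - 5*z - 24, each pole is simple, so Res(f, z₀) = P(z₀)/Q'(z₀) with Q'(z) = 2*z - 5.
  Res(f, -3) = P(-3)/Q'(-3) = (-7)/(-11) = 7/11

∮_C f(z) dz = 2πi · (7/11) = 14*I*pi/11

Final answer: 14*I*pi/11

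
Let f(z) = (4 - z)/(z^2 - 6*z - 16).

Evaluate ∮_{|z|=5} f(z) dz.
By the residue theorem, ∮_C f(z) dz = 2πi · (sum of the residues of f at the poles inside |z| = 5).

The denominator factors as (z + 2)*(z - 8), so the singularities of f are simple poles at z = -2, z = 8.
  |-2|² = 4 < 25 = 5², so this pole is inside the contour.
  |8|² = 64 > 25 = 5², so this pole is outside the contour.

With P(z) = 4 - z and Q(z) = z^2 - 6*z - 16, each pole is simple, so Res(f, z₀) = P(z₀)/Q'(z₀) with Q'(z) = 2*z - 6.
  Res(f, -2) = P(-2)/Q'(-2) = (6)/(-10) = -3/5

∮_C f(z) dz = 2πi · (-3/5) = -6*I*pi/5

Final answer: -6*I*pi/5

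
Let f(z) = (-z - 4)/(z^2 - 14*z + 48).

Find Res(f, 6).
Write f(z) = P(z)/Q(z) with P(z) = -z - 4 and Q(z) = z^2 - 14*z + 48.
The denominator factors as Q(z) = (z - 8)*(z - 6), so z = 6 is a simple zero of Q and P is analytic there; z = 6 is therefore a simple pole and
  Res(f, z₀) = P(z₀)/Q'(z₀).

Q'(z) = 2*z - 14, so Q'(6) = -2.
P(6) = -10.

Res(f, 6) = (-10)/(-2) = 5

Final answer: 5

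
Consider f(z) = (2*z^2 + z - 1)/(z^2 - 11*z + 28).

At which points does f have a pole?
{4, 7}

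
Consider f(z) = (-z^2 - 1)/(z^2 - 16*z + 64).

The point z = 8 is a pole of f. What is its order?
Factor the denominator:
  z^2 - 16*z + 64 = (z - 8)^2

The numerator P(z) = -z^2 - 1 has P(8) = -65 ≠ 0, so no factor of (z - 8) cancels.
Near z = 8 we can therefore write f(z) = g(z)/(z - 8)^2 with g analytic at 8 and g(8) ≠ 0 (g is just the numerator).

Hence z = 8 is a pole of order 2.

Final answer: 2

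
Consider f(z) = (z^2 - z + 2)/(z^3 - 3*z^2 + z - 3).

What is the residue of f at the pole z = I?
Write f(z) = P(z)/Q(z) with P(z) = z^2 - z + 2 and Q(z) = z^3 - 3*z^2 + z - 3.
The denominator factors as Q(z) = (z - 3)*(z + I)*(z - I), so z = I is a simple zero of Q and P is analytic there; z = I is therefore a simple pole and
  Res(f, z₀) = P(z₀)/Q'(z₀).

Q'(z) = 3*z^2 - 6*z + 1, so Q'(I) = -2 - 6*I.
P(I) = 1 - I.

Res(f, I) = (1 - I)/(-2 - 6*I) = 1/10 + I/5

Final answer: 1/10 + I/5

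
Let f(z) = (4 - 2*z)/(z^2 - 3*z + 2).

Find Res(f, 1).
Write f(z) = P(z)/Q(z) with P(z) = 4 - 2*z and Q(z) = z^2 - 3*z + 2.
The denominator factors as Q(z) = (z - 2)*(z - 1), so z = 1 is a simple zero of Q and P is analytic there; z = 1 is therefore a simple pole and
  Res(f, z₀) = P(z₀)/Q'(z₀).

Q'(z) = 2*z - 3, so Q'(1) = -1.
P(1) = 2.

Res(f, 1) = (2)/(-1) = -2

Final answer: -2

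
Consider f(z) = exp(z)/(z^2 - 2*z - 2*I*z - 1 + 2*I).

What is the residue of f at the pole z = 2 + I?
Write f(z) = P(z)/Q(z) with P(z) = exp(z) and Q(z) = z^2 - 2*z - 2*I*z - 1 + 2*I.
The denominator factors as Q(z) = (z - I)*(z - 2 - I), so z = 2 + I is a simple zero of Q and P is analytic there; z = 2 + I is therefore a simple pole and
  Res(f, z₀) = P(z₀)/Q'(z₀).

Q'(z) = 2*z - 2 - 2*I, so Q'(2 + I) = 2.
P(2 + I) = exp(2 + I).

Res(f, 2 + I) = (exp(2 + I))/(2) = exp(2 + I)/2

Final answer: exp(2 + I)/2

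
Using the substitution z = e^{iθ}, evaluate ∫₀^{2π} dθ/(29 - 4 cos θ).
Call the integral J. The integrand is 2π-periodic and we integrate over a full period, so shifting θ does not change the value (θ → θ + π flips the sign of the trig term). Hence
  J = ∫₀^{2π} dθ/(29 + 4 cos θ).
Put z = e^{iθ}: then cos θ = (z + 1/z)/2, dθ = dz/(iz), and z runs once counterclockwise around |z| = 1:
  J = ∮_{|z|=1} 1/(29 + 4*(z + 1/z)/2) · dz/(iz) = (2/i) ∮_{|z|=1} dz/(4*z^2 + 58*z + 4).
The roots of 4*z^2 + 58*z + 4 are z = (-29 ± sqrt(29^2 - 4^2))/4, with sqrt(825) = 5*sqrt(33); their product is 1, so only z₊ = -29/4 + 5*sqrt(33)/4 lies inside the unit circle (z₋ = -29/4 - 5*sqrt(33)/4 lies outside).
z₊ is a simple zero of q(z) = 4*z^2 + 58*z + 4, so Res(1/q, z₊) = 1/q'(z₊) with q'(z) = 8*z + 58; and q'(z₊) = 4*(z₊ - z₋) = 10*sqrt(33).
Therefore J = (2/i) · 2πi · 1/(10*sqrt(33)) = 2*pi/(5*sqrt(33)) = 2*sqrt(33)*pi/165

Final answer: 2*sqrt(33)*pi/165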